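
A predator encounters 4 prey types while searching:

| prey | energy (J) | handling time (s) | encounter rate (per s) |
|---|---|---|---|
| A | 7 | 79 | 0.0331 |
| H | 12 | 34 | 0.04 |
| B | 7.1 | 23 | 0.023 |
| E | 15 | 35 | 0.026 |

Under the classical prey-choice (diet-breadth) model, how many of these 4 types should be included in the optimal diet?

Rank by E/h (J/s): E 0.429, H 0.353, B 0.309, A 0.0886. Include each in turn until the next type's E/h falls below the running intake rate.
Rate on top 1: 0.2042. H: 0.353 > 0.2042 → include.
Rate on top 2: 0.2661. B: 0.309 > 0.2661 → include.
Rate on top 3: 0.272. A: 0.0886 < 0.272 → exclude; stop.
Optimal diet: E, H, B — 3 of 4 types.

3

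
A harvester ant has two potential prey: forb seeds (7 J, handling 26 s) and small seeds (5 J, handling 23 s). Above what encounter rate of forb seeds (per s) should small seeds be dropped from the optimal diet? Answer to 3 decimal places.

0.161 per s

Drop small seeds once their profitability E₂/h₂ falls below the rate achievable on forb seeds alone: E₂/h₂ = λE₁/(1 + λh₁).
Solve for λ: λE₁h₂ = E₂(1 + λh₁) → λ(E₁h₂ − E₂h₁) = E₂ → λ = E₂/(E₁h₂ − E₂h₁).
λ = 5/(7×23 − 5×26) = 5/31 = 0.1613 per s.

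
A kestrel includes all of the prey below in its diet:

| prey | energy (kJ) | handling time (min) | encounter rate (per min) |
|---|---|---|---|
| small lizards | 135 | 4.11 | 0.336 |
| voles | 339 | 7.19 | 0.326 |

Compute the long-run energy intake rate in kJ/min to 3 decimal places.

32.990 kJ/min

R = Σλ_iE_i / (1 + Σλ_ih_i)
Numerator: 0.336×135 + 0.326×339 = 155.9
Denominator: 1 + 0.336×4.11 + 0.326×7.19 = 4.725
R = 155.9/4.725 = 32.99 kJ/min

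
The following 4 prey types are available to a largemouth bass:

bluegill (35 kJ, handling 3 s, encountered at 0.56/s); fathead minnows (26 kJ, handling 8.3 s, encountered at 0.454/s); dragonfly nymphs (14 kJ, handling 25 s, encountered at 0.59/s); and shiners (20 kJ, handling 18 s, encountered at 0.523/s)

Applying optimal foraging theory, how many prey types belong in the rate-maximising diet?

Profitabilities (E/h, kJ/s): bluegill 11.7, fathead minnows 3.13, shiners 1.11, dragonfly nymphs 0.56. Add prey in this order while the next type's profitability exceeds the intake rate on those already taken.
Rate on top 1: 7.313. fathead minnows: 3.13 < 7.313 → exclude; stop.
Optimal diet: bluegill — 1 of 4 types.

1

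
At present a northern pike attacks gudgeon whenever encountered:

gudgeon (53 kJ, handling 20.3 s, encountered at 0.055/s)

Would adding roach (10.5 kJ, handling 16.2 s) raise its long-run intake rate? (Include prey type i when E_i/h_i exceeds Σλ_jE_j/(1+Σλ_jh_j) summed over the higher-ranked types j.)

No

On gudgeon alone, R = ΣλE/(1+Σλh) = 2.915/2.117 = 1.377 kJ/s.
Profitability of roach: 10.5/16.2 = 0.6481 kJ/s.
0.6481 < 1.377, so adding roach would lower the average — exclude it.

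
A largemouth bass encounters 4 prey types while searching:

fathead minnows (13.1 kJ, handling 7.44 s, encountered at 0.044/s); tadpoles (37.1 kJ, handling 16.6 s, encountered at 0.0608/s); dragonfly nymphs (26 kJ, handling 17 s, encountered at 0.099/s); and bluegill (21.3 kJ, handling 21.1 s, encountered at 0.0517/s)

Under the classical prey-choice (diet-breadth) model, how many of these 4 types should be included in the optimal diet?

3

E/h in descending order: tadpoles 2.23, fathead minnows 1.76, dragonfly nymphs 1.53, bluegill 1.01 kJ/s. The optimal diet is the largest prefix of this list for which every included type satisfies E_i/h_i > R on the types above it.
Rate on top 1: 1.123. fathead minnows: 1.76 > 1.123 → include.
Rate on top 2: 1.212. dragonfly nymphs: 1.53 > 1.212 → include.
Rate on top 3: 1.345. bluegill: 1.01 < 1.345 → exclude; stop.
Optimal diet: tadpoles, fathead minnows, dragonfly nymphs — 3 of 4 types.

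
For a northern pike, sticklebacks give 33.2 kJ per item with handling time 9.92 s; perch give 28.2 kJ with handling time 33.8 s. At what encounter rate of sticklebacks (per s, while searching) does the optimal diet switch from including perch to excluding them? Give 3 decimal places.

0.033 per s

The zero-one rule: include perch iff E₂/h₂ > λE₁/(1+λh₁). Equality gives the switch point.
λE₁h₂ = E₂ + λE₂h₁ ⇒ λ = E₂/(E₁h₂ − E₂h₁) = 28.2/(1122 − 279.7) = 0.03348 per s.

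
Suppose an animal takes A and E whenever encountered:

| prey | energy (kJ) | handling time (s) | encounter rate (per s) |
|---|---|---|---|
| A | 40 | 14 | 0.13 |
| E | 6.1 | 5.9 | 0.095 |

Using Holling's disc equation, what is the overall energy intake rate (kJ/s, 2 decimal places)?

1.71 kJ/s

R = (0.13×40 + 0.095×6.1) / (1 + 0.13×14 + 0.095×5.9) = 5.78/3.381 = 1.71 kJ/s.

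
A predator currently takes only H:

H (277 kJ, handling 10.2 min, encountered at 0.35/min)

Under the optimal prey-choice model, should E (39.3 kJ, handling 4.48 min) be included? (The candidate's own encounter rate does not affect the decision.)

No

Current rate: (0.35×277)/(1 + 0.35×10.2) = 21.21 kJ/min.
Profitability of E: 39.3/4.48 = 8.772 kJ/min.
8.772 < 21.21, so adding E would lower the average — exclude it.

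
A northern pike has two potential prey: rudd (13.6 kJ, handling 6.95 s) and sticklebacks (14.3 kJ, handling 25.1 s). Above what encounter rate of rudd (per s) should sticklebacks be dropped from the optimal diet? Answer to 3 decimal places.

Drop sticklebacks once their profitability E₂/h₂ falls below the rate achievable on rudd alone: E₂/h₂ = λE₁/(1 + λh₁).
Solve for λ: λE₁h₂ = E₂(1 + λh₁) → λ(E₁h₂ − E₂h₁) = E₂ → λ = E₂/(E₁h₂ − E₂h₁).
λ = 14.3/(13.6×25.1 − 14.3×6.95) = 14.3/242 = 0.0591 per s.

0.059 per s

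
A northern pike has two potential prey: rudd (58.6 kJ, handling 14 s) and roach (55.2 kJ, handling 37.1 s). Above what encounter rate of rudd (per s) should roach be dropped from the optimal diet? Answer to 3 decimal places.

Drop roach once their profitability E₂/h₂ falls below the rate achievable on rudd alone: E₂/h₂ = λE₁/(1 + λh₁).
Solve for λ: λE₁h₂ = E₂(1 + λh₁) → λ(E₁h₂ − E₂h₁) = E₂ → λ = E₂/(E₁h₂ − E₂h₁).
λ = 55.2/(58.6×37.1 − 55.2×14) = 55.2/1401 = 0.03939 per s.

0.039 per s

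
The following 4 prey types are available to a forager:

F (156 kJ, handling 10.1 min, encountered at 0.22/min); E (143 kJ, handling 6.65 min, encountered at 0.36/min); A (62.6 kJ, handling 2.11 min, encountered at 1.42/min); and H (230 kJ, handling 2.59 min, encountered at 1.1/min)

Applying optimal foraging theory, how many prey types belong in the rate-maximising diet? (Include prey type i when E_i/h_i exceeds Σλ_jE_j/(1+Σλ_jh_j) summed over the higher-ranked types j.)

1

Profitabilities (E/h, kJ/min): H 88.8, A 29.7, E 21.5, F 15.4. Add prey in this order while the next type's profitability exceeds the intake rate on those already taken.
Rate on top 1: 65.73. A: 29.7 < 65.73 → exclude; stop.
Optimal diet: H — 1 of 4 types.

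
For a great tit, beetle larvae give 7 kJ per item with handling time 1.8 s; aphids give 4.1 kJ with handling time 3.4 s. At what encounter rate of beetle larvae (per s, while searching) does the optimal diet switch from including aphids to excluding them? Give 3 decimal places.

0.250 per s

The zero-one rule: include aphids iff E₂/h₂ > λE₁/(1+λh₁). Equality gives the switch point.
λE₁h₂ = E₂ + λE₂h₁ ⇒ λ = E₂/(E₁h₂ − E₂h₁) = 4.1/(23.8 − 7.38) = 0.2497 per s.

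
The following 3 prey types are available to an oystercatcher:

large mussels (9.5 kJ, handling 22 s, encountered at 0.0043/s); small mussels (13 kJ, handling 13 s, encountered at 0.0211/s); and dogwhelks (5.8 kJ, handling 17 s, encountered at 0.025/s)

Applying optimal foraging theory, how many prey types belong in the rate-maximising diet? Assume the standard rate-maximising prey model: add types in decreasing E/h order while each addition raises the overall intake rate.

3

Profitabilities (E/h, kJ/s): small mussels 1, large mussels 0.432, dogwhelks 0.341. Add prey in this order while the next type's profitability exceeds the intake rate on those already taken.
Rate on top 1: 0.2153. large mussels: 0.432 > 0.2153 → include.
Rate on top 2: 0.2302. dogwhelks: 0.341 > 0.2302 → include.
Optimal diet: small mussels, large mussels, dogwhelks — 3 of 3 types.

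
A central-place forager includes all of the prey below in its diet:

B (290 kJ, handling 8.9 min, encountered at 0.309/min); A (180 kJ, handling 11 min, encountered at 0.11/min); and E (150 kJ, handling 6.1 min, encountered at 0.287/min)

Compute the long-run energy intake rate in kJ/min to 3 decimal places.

22.719 kJ/min

R = (0.309×290 + 0.11×180 + 0.287×150) / (1 + 0.309×8.9 + 0.11×11 + 0.287×6.1) = 152.5/6.711 = 22.72 kJ/min.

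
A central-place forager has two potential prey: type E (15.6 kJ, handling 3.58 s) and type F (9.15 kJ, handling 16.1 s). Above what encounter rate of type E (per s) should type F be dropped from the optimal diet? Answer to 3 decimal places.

0.042 per s

At the threshold, the rate on type E alone equals the profitability of type F: λ·15.6/(1 + λ·3.58) = 9.15/16.1 = 0.5683.
Rearranging, λ(15.6 − 0.5683×3.58) = 0.5683, so λ = 0.5683/13.57 = 0.0419 per s.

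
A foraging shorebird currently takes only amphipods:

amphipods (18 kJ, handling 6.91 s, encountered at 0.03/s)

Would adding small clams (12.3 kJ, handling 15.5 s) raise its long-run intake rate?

Yes

Current rate: (0.03×18)/(1 + 0.03×6.91) = 0.4473 kJ/s.
small clams: E/h = 12.3/15.5 = 0.7935 kJ/s.
Since 0.7935 > R, including small clams increases the long-run rate.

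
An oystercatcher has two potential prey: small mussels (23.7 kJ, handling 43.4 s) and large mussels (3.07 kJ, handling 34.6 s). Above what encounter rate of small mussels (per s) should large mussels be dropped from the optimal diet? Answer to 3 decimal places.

Drop large mussels once their profitability E₂/h₂ falls below the rate achievable on small mussels alone: E₂/h₂ = λE₁/(1 + λh₁).
Solve for λ: λE₁h₂ = E₂(1 + λh₁) → λ(E₁h₂ − E₂h₁) = E₂ → λ = E₂/(E₁h₂ − E₂h₁).
λ = 3.07/(23.7×34.6 − 3.07×43.4) = 3.07/686.8 = 0.00447 per s.

0.004 per s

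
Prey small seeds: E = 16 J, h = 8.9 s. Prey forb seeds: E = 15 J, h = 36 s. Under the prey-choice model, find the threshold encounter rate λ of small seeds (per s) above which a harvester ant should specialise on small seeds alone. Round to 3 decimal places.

0.034 per s

At the threshold, the rate on small seeds alone equals the profitability of forb seeds: λ·16/(1 + λ·8.9) = 15/36 = 0.4167.
Rearranging, λ(16 − 0.4167×8.9) = 0.4167, so λ = 0.4167/12.29 = 0.0339 per s.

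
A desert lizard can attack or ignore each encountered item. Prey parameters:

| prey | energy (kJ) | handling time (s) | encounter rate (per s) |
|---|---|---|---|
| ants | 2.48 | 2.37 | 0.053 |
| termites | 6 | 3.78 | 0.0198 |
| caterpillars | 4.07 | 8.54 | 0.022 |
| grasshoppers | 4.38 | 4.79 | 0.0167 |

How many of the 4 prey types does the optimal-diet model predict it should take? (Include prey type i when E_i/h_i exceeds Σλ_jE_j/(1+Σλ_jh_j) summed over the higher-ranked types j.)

Profitabilities (E/h, kJ/s): termites 1.59, ants 1.05, grasshoppers 0.914, caterpillars 0.477. Add prey in this order while the next type's profitability exceeds the intake rate on those already taken.
Rate on top 1: 0.1105. ants: 1.05 > 0.1105 → include.
Rate on top 2: 0.2085. grasshoppers: 0.914 > 0.2085 → include.
Rate on top 3: 0.2526. caterpillars: 0.477 > 0.2526 → include.
Optimal diet: termites, ants, grasshoppers, caterpillars — 4 of 4 types.

4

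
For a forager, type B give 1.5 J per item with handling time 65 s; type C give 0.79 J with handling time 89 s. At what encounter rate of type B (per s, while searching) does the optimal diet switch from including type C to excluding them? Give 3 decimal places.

0.010 per s

The zero-one rule: include type C iff E₂/h₂ > λE₁/(1+λh₁). Equality gives the switch point.
λE₁h₂ = E₂ + λE₂h₁ ⇒ λ = E₂/(E₁h₂ − E₂h₁) = 0.79/(133.5 − 51.35) = 0.009617 per s.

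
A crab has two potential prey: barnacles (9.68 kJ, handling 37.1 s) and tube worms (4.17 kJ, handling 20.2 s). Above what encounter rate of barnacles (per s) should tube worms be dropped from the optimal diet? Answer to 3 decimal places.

0.102 per s

The zero-one rule: include tube worms iff E₂/h₂ > λE₁/(1+λh₁). Equality gives the switch point.
λE₁h₂ = E₂ + λE₂h₁ ⇒ λ = E₂/(E₁h₂ − E₂h₁) = 4.17/(195.5 − 154.7) = 0.1021 per s.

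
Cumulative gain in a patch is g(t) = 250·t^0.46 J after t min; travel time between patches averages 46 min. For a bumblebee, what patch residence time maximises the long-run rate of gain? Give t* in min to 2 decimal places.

39.19 min

Maximise g(t)/(T+t): set derivative to zero → g'(t)(T+t) = g(t).
g'(t) = 0.46·250·t^-0.54. Setting 0.46·250·t^-0.54 = 250·t^0.46/(46+t) gives 0.46(46+t) = t, so 0.54·t = 0.46×46.
t* = 0.46×46/0.54 = 39.19 min.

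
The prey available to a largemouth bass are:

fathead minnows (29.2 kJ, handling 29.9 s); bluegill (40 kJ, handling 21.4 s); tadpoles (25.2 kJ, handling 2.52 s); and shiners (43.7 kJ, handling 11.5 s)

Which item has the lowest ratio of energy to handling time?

In descending order of E/h:
tadpoles: 25.2/2.52 = 10 kJ/s
shiners: 43.7/11.5 = 3.8 kJ/s
bluegill: 40/21.4 = 1.87 kJ/s
fathead minnows: 29.2/29.9 = 0.977 kJ/s

fathead minnows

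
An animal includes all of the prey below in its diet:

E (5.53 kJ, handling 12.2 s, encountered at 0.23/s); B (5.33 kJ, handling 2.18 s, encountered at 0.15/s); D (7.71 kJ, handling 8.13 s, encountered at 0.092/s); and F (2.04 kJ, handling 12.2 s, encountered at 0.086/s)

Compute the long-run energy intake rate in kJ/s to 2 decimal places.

0.50 kJ/s

R = Σλ_iE_i / (1 + Σλ_ih_i)
Numerator: 0.23×5.53 + 0.15×5.33 + 0.092×7.71 + 0.086×2.04 = 2.956
Denominator: 1 + 0.23×12.2 + 0.15×2.18 + 0.092×8.13 + 0.086×12.2 = 5.93
R = 2.956/5.93 = 0.4985 kJ/s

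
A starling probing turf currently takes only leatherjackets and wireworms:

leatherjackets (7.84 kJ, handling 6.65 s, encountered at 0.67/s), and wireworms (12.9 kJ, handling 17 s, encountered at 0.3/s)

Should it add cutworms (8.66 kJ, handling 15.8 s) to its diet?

No

On leatherjackets and wireworms alone, R = ΣλE/(1+Σλh) = 9.123/10.56 = 0.8643 kJ/s.
cutworms: E/h = 8.66/15.8 = 0.5481 kJ/s.
Since 0.5481 < R, time spent handling cutworms is better spent searching.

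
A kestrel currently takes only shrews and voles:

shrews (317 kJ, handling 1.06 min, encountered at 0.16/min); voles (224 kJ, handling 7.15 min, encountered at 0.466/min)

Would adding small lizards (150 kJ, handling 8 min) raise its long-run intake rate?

Intake rate on the current diet: R = (0.16×317 + 0.466×224) / (1 + 0.16×1.06 + 0.466×7.15) = 155.1/4.502 = 34.46 kJ/min.
Profitability of small lizards: 150/8 = 18.75 kJ/min.
18.75 < 34.46, so adding small lizards would lower the average — exclude it.

No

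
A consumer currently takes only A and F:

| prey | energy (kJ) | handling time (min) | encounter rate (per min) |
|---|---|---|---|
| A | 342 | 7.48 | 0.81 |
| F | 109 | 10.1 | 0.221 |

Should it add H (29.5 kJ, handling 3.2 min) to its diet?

No

On A and F alone, R = ΣλE/(1+Σλh) = 301.1/9.291 = 32.41 kJ/min.
H: E/h = 29.5/3.2 = 9.219 kJ/min.
Since 9.219 < R, time spent handling H is better spent searching.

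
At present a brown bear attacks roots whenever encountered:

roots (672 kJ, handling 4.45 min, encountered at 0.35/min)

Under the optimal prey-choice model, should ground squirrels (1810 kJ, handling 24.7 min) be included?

On roots alone, R = ΣλE/(1+Σλh) = 235.2/2.558 = 91.96 kJ/min.
ground squirrels: E/h = 1810/24.7 = 73.28 kJ/min.
Since 73.28 < R, time spent handling ground squirrels is better spent searching.

No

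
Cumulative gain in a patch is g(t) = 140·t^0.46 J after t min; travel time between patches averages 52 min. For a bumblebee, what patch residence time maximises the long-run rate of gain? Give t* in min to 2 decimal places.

Optimal t* satisfies g'(t*) = g(t*)/(T + t*).
g'(t) = 0.46·140·t^-0.54. Setting 0.46·140·t^-0.54 = 140·t^0.46/(52+t) gives 0.46(52+t) = t, so 0.54·t = 0.46×52.
t* = 0.46×52/0.54 = 44.3 min.

44.30 min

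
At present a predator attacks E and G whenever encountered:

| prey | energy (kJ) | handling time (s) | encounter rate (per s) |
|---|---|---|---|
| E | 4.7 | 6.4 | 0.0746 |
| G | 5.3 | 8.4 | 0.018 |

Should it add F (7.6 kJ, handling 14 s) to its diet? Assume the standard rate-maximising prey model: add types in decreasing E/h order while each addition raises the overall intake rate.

Yes

On E and G alone, R = ΣλE/(1+Σλh) = 0.446/1.629 = 0.2739 kJ/s.
Profitability of F: 7.6/14 = 0.5429 kJ/s.
0.5429 > 0.2739, so adding F raises the average — include it.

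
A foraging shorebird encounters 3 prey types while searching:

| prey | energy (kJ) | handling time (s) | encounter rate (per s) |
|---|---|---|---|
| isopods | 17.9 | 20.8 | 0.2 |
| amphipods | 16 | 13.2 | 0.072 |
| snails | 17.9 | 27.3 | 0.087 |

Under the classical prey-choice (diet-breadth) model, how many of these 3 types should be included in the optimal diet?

E/h in descending order: amphipods 1.21, isopods 0.861, snails 0.656 kJ/s. The optimal diet is the largest prefix of this list for which every included type satisfies E_i/h_i > R on the types above it.
Rate on top 1: 0.5906. isopods: 0.861 > 0.5906 → include.
Rate on top 2: 0.7744. snails: 0.656 < 0.7744 → exclude; stop.
Optimal diet: amphipods, isopods — 2 of 3 types.

2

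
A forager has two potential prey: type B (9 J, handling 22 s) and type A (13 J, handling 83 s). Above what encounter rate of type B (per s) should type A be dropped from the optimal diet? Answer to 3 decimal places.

Drop type A once their profitability E₂/h₂ falls below the rate achievable on type B alone: E₂/h₂ = λE₁/(1 + λh₁).
Solve for λ: λE₁h₂ = E₂(1 + λh₁) → λ(E₁h₂ − E₂h₁) = E₂ → λ = E₂/(E₁h₂ − E₂h₁).
λ = 13/(9×83 − 13×22) = 13/461 = 0.0282 per s.

0.028 per s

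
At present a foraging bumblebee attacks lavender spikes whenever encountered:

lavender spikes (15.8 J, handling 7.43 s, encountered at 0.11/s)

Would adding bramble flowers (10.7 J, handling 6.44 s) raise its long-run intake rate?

Current rate: (0.11×15.8)/(1 + 0.11×7.43) = 0.9564 J/s.
bramble flowers: E/h = 10.7/6.44 = 1.661 J/s.
1.661 > 0.9564, so adding bramble flowers raises the average — include it.

Yes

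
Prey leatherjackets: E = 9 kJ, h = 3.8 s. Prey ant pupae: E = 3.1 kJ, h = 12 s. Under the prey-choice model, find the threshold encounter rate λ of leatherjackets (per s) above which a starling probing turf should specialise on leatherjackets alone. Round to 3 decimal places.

Drop ant pupae once their profitability E₂/h₂ falls below the rate achievable on leatherjackets alone: E₂/h₂ = λE₁/(1 + λh₁).
Solve for λ: λE₁h₂ = E₂(1 + λh₁) → λ(E₁h₂ − E₂h₁) = E₂ → λ = E₂/(E₁h₂ − E₂h₁).
λ = 3.1/(9×12 − 3.1×3.8) = 3.1/96.22 = 0.03222 per s.

0.032 per s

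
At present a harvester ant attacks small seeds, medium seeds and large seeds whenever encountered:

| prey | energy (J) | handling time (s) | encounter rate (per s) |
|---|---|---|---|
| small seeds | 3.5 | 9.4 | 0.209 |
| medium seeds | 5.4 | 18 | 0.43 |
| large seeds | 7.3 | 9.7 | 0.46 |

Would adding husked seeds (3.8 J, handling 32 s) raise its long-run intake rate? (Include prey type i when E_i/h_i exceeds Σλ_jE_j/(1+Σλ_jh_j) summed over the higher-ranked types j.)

No

Intake rate on the current diet: R = (0.209×3.5 + 0.43×5.4 + 0.46×7.3) / (1 + 0.209×9.4 + 0.43×18 + 0.46×9.7) = 6.412/15.17 = 0.4227 J/s.
husked seeds: E/h = 3.8/32 = 0.1187 J/s.
Since 0.1187 < R, time spent handling husked seeds is better spent searching.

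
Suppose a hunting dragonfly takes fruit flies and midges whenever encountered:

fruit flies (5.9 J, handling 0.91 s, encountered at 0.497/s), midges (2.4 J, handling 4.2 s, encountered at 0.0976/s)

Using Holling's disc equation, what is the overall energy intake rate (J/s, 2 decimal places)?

1.70 J/s

R = Σλ_iE_i / (1 + Σλ_ih_i)
Numerator: 0.497×5.9 + 0.0976×2.4 = 3.167
Denominator: 1 + 0.497×0.91 + 0.0976×4.2 = 1.862
R = 3.167/1.862 = 1.7 J/s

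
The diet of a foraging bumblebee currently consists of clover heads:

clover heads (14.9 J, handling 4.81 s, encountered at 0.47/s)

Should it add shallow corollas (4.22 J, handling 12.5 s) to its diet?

Current rate: (0.47×14.9)/(1 + 0.47×4.81) = 2.148 J/s.
Profitability of shallow corollas: 4.22/12.5 = 0.3376 J/s.
0.3376 < 2.148, so adding shallow corollas would lower the average — exclude it.

No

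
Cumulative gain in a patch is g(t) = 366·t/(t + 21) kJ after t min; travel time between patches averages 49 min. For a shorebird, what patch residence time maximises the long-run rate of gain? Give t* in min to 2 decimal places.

Optimal t* satisfies g'(t*) = g(t*)/(T + t*).
g'(t) = 366·21/(t + 21)². Setting 366·21/(t+21)² = 366t/[(t+21)(49+t)] gives 21(49+t) = t(t+21), so t² = 21×49 = 1029.
t* = √1029 = 32.08 min.

32.08 min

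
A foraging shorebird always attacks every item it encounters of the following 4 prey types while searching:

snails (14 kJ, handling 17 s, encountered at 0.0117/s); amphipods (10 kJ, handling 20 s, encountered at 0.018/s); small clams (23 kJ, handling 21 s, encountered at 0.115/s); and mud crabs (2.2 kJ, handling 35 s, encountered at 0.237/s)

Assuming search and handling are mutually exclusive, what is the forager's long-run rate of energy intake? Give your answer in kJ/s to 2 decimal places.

R = Σλ_iE_i / (1 + Σλ_ih_i)
Numerator: 0.0117×14 + 0.018×10 + 0.115×23 + 0.237×2.2 = 3.51
Denominator: 1 + 0.0117×17 + 0.018×20 + 0.115×21 + 0.237×35 = 12.27
R = 3.51/12.27 = 0.2861 kJ/s

0.29 kJ/s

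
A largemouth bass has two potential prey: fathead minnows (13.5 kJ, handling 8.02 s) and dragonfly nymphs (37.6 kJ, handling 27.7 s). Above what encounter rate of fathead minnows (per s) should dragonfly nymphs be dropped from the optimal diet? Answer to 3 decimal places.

0.519 per s

At the threshold, the rate on fathead minnows alone equals the profitability of dragonfly nymphs: λ·13.5/(1 + λ·8.02) = 37.6/27.7 = 1.357.
Rearranging, λ(13.5 − 1.357×8.02) = 1.357, so λ = 1.357/2.614 = 0.5194 per s.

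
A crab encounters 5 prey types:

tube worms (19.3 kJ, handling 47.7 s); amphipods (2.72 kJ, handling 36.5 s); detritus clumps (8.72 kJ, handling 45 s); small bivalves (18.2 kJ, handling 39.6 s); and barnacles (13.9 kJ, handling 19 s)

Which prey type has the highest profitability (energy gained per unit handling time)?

In descending order of E/h:
barnacles: 13.9/19 = 0.732 kJ/s
small bivalves: 18.2/39.6 = 0.46 kJ/s
tube worms: 19.3/47.7 = 0.405 kJ/s
detritus clumps: 8.72/45 = 0.194 kJ/s
amphipods: 2.72/36.5 = 0.0745 kJ/s

barnacles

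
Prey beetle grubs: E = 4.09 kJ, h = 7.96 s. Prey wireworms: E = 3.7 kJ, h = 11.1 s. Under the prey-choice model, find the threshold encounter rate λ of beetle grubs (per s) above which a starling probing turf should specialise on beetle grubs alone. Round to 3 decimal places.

0.232 per s

Drop wireworms once their profitability E₂/h₂ falls below the rate achievable on beetle grubs alone: E₂/h₂ = λE₁/(1 + λh₁).
Solve for λ: λE₁h₂ = E₂(1 + λh₁) → λ(E₁h₂ − E₂h₁) = E₂ → λ = E₂/(E₁h₂ − E₂h₁).
λ = 3.7/(4.09×11.1 − 3.7×7.96) = 3.7/15.95 = 0.232 per s.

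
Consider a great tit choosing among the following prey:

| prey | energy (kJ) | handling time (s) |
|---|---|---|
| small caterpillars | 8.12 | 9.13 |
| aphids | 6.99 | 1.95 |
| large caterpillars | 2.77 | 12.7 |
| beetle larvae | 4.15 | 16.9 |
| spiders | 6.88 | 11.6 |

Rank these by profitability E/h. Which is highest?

aphids

In descending order of E/h:
aphids: 6.99/1.95 = 3.58 kJ/s
small caterpillars: 8.12/9.13 = 0.889 kJ/s
spiders: 6.88/11.6 = 0.593 kJ/s
beetle larvae: 4.15/16.9 = 0.246 kJ/s
large caterpillars: 2.77/12.7 = 0.218 kJ/s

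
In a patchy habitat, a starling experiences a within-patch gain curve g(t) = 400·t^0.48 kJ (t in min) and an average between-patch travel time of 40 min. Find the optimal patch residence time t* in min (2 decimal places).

36.92 min

Optimal t* satisfies g'(t*) = g(t*)/(T + t*).
g'(t) = 0.48·400·t^-0.52. Setting 0.48·400·t^-0.52 = 400·t^0.48/(40+t) gives 0.48(40+t) = t, so 0.52·t = 0.48×40.
t* = 0.48×40/0.52 = 36.92 min.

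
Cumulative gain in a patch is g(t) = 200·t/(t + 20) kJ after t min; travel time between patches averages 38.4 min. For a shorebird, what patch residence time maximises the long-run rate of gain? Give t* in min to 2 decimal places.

27.71 min

Maximise g(t)/(T+t): set derivative to zero → g'(t)(T+t) = g(t).
g'(t) = 200·20/(t + 20)². Setting 200·20/(t+20)² = 200t/[(t+20)(38.4+t)] gives 20(38.4+t) = t(t+20), so t² = 20×38.4 = 768.
t* = √768 = 27.71 min.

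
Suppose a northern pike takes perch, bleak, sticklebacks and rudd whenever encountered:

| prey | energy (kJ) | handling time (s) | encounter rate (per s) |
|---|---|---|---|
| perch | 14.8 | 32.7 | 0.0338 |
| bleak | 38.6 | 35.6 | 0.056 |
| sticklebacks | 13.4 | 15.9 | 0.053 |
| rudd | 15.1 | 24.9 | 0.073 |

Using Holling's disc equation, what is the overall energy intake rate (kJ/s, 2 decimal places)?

R = (0.0338×14.8 + 0.056×38.6 + 0.053×13.4 + 0.073×15.1) / (1 + 0.0338×32.7 + 0.056×35.6 + 0.053×15.9 + 0.073×24.9) = 4.474/6.759 = 0.662 kJ/s.

0.66 kJ/s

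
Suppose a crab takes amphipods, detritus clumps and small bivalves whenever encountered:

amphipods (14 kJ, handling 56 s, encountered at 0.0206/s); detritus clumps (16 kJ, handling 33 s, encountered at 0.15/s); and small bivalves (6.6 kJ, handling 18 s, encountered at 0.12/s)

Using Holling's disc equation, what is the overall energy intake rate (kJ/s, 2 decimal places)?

0.38 kJ/s

R = (0.0206×14 + 0.15×16 + 0.12×6.6) / (1 + 0.0206×56 + 0.15×33 + 0.12×18) = 3.48/9.264 = 0.3757 kJ/s.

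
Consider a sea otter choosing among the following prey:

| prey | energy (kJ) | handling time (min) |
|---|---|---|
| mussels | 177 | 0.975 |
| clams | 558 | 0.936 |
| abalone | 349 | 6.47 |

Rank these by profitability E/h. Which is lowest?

abalone

Profitability E/h (kJ/min): mussels = 177/0.975 = 182, clams = 558/0.936 = 596, abalone = 349/6.47 = 53.9.
Ranked: clams > mussels > abalone.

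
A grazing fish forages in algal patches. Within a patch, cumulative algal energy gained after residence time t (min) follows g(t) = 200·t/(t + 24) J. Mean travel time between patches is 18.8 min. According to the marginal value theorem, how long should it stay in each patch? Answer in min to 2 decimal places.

By the marginal value theorem, leave when the instantaneous gain rate g'(t) equals the habitat-wide average g(t)/(T + t).
g'(t) = 200·24/(t + 24)². Setting 200·24/(t+24)² = 200t/[(t+24)(18.8+t)] gives 24(18.8+t) = t(t+24), so t² = 24×18.8 = 451.2.
t* = √451.2 = 21.24 min.

21.24 min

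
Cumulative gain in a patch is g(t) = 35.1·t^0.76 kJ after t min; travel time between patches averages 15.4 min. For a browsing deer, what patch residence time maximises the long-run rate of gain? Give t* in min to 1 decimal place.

Maximise g(t)/(T+t): set derivative to zero → g'(t)(T+t) = g(t).
g'(t) = 0.76·35.1·t^-0.24. Setting 0.76·35.1·t^-0.24 = 35.1·t^0.76/(15.4+t) gives 0.76(15.4+t) = t, so 0.24·t = 0.76×15.4.
t* = 0.76×15.4/0.24 = 48.77 min.

48.8 min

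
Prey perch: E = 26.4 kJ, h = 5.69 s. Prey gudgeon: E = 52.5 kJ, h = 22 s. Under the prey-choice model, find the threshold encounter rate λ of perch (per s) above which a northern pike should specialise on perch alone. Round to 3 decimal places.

0.186 per s

Drop gudgeon once their profitability E₂/h₂ falls below the rate achievable on perch alone: E₂/h₂ = λE₁/(1 + λh₁).
Solve for λ: λE₁h₂ = E₂(1 + λh₁) → λ(E₁h₂ − E₂h₁) = E₂ → λ = E₂/(E₁h₂ − E₂h₁).
λ = 52.5/(26.4×22 − 52.5×5.69) = 52.5/282.1 = 0.1861 per s.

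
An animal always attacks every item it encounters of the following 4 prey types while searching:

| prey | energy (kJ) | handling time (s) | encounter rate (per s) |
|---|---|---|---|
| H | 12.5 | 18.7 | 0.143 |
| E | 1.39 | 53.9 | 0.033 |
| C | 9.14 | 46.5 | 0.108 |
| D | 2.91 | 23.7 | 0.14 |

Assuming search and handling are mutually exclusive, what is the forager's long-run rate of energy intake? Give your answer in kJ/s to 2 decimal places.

0.23 kJ/s

R = (0.143×12.5 + 0.033×1.39 + 0.108×9.14 + 0.14×2.91) / (1 + 0.143×18.7 + 0.033×53.9 + 0.108×46.5 + 0.14×23.7) = 3.228/13.79 = 0.234 kJ/s.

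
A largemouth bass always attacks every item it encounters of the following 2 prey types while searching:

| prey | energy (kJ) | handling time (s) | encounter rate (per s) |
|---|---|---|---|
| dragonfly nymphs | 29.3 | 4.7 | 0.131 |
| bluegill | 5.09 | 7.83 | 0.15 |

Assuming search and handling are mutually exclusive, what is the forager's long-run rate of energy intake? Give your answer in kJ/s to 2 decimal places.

1.65 kJ/s

R = (0.131×29.3 + 0.15×5.09) / (1 + 0.131×4.7 + 0.15×7.83) = 4.602/2.79 = 1.649 kJ/s.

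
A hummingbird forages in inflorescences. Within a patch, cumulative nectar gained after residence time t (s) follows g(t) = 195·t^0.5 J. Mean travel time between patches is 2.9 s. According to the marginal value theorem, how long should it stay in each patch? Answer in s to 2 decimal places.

Optimal t* satisfies g'(t*) = g(t*)/(T + t*).
g'(t) = 0.5·195·t^-0.5. Setting 0.5·195·t^-0.5 = 195·t^0.5/(2.9+t) gives 0.5(2.9+t) = t, so 0.50·t = 0.5×2.9.
t* = 0.5×2.9/0.50 = 2.9 s.

2.90 s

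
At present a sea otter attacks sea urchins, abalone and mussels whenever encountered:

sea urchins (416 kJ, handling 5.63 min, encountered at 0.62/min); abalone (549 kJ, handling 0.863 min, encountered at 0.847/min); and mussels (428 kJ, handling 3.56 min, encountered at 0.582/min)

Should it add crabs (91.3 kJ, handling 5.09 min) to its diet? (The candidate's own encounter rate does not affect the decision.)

No

Intake rate on the current diet: R = (0.62×416 + 0.847×549 + 0.582×428) / (1 + 0.62×5.63 + 0.847×0.863 + 0.582×3.56) = 972/7.293 = 133.3 kJ/min.
Profitability of crabs: 91.3/5.09 = 17.94 kJ/min.
Since 17.94 < R, time spent handling crabs is better spent searching.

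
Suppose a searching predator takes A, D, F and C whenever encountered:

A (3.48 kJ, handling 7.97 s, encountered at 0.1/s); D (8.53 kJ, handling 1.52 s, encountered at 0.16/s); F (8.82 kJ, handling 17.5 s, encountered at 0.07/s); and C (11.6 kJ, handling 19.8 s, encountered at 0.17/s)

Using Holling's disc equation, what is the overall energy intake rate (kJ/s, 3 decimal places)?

R = (0.1×3.48 + 0.16×8.53 + 0.07×8.82 + 0.17×11.6) / (1 + 0.1×7.97 + 0.16×1.52 + 0.07×17.5 + 0.17×19.8) = 4.302/6.631 = 0.6488 kJ/s.

0.649 kJ/s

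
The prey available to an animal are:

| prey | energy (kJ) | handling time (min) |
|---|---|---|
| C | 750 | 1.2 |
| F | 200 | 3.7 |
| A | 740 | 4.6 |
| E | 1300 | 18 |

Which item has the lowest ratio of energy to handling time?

In descending order of E/h:
C: 750/1.2 = 625 kJ/min
A: 740/4.6 = 161 kJ/min
E: 1300/18 = 72.2 kJ/min
F: 200/3.7 = 54.1 kJ/min

F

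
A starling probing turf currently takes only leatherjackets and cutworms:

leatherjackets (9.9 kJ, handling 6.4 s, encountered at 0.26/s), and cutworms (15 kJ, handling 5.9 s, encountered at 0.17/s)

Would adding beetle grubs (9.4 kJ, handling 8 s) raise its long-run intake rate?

Intake rate on the current diet: R = (0.26×9.9 + 0.17×15) / (1 + 0.26×6.4 + 0.17×5.9) = 5.124/3.667 = 1.397 kJ/s.
Profitability of beetle grubs: 9.4/8 = 1.175 kJ/s.
1.175 < 1.397, so adding beetle grubs would lower the average — exclude it.

No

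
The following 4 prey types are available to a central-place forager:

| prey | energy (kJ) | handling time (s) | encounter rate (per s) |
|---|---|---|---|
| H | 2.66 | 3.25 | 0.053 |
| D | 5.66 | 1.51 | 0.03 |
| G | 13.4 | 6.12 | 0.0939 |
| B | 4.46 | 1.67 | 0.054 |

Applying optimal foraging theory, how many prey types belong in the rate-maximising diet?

3

Profitabilities (E/h, kJ/s): D 3.75, B 2.67, G 2.19, H 0.818. Add prey in this order while the next type's profitability exceeds the intake rate on those already taken.
Rate on top 1: 0.1624. B: 2.67 > 0.1624 → include.
Rate on top 2: 0.3616. G: 2.19 > 0.3616 → include.
Rate on top 3: 0.9759. H: 0.818 < 0.9759 → exclude; stop.
Optimal diet: D, B, G — 3 of 4 types.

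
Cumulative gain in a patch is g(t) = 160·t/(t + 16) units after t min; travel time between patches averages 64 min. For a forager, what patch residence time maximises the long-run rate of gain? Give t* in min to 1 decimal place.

32.0 min

Maximise g(t)/(T+t): set derivative to zero → g'(t)(T+t) = g(t).
g'(t) = 160·16/(t + 16)². Setting 160·16/(t+16)² = 160t/[(t+16)(64+t)] gives 16(64+t) = t(t+16), so t² = 16×64 = 1024.
t* = √1024 = 32 min.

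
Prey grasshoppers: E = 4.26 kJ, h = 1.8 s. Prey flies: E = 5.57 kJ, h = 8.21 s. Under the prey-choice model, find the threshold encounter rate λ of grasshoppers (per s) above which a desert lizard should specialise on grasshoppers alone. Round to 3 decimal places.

0.223 per s

The zero-one rule: include flies iff E₂/h₂ > λE₁/(1+λh₁). Equality gives the switch point.
λE₁h₂ = E₂ + λE₂h₁ ⇒ λ = E₂/(E₁h₂ − E₂h₁) = 5.57/(34.97 − 10.03) = 0.2233 per s.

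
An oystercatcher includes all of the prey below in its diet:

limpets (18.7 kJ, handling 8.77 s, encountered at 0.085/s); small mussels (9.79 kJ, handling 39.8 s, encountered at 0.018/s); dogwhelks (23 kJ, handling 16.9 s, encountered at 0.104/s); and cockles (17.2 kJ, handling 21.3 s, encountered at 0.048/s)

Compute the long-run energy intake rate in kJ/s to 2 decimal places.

R = (0.085×18.7 + 0.018×9.79 + 0.104×23 + 0.048×17.2) / (1 + 0.085×8.77 + 0.018×39.8 + 0.104×16.9 + 0.048×21.3) = 4.983/5.242 = 0.9507 kJ/s.

0.95 kJ/s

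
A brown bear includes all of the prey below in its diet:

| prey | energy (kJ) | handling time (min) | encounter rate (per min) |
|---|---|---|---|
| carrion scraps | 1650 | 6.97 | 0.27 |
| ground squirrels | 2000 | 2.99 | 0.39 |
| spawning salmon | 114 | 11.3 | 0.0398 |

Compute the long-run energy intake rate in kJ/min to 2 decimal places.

273.48 kJ/min

R = Σλ_iE_i / (1 + Σλ_ih_i)
Numerator: 0.27×1650 + 0.39×2000 + 0.0398×114 = 1230
Denominator: 1 + 0.27×6.97 + 0.39×2.99 + 0.0398×11.3 = 4.498
R = 1230/4.498 = 273.5 kJ/min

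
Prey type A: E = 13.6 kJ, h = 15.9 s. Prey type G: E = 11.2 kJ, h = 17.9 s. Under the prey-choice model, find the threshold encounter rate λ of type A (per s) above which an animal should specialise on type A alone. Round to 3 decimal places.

The zero-one rule: include type G iff E₂/h₂ > λE₁/(1+λh₁). Equality gives the switch point.
λE₁h₂ = E₂ + λE₂h₁ ⇒ λ = E₂/(E₁h₂ − E₂h₁) = 11.2/(243.4 − 178.1) = 0.1714 per s.

0.171 per s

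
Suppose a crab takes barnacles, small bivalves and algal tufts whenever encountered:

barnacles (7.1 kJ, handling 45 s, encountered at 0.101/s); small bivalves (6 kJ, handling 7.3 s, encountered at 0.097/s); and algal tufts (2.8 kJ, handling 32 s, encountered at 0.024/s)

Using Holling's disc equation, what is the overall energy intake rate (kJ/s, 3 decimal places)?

0.195 kJ/s

R = (0.101×7.1 + 0.097×6 + 0.024×2.8) / (1 + 0.101×45 + 0.097×7.3 + 0.024×32) = 1.366/7.021 = 0.1946 kJ/s.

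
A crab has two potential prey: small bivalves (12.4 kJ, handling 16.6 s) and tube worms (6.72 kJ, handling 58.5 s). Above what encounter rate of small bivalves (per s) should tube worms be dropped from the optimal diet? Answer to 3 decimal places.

0.011 per s

Drop tube worms once their profitability E₂/h₂ falls below the rate achievable on small bivalves alone: E₂/h₂ = λE₁/(1 + λh₁).
Solve for λ: λE₁h₂ = E₂(1 + λh₁) → λ(E₁h₂ − E₂h₁) = E₂ → λ = E₂/(E₁h₂ − E₂h₁).
λ = 6.72/(12.4×58.5 − 6.72×16.6) = 6.72/613.8 = 0.01095 per s.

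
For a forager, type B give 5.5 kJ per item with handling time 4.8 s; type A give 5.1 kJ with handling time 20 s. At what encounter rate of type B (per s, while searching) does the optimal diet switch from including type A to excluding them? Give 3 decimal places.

At the threshold, the rate on type B alone equals the profitability of type A: λ·5.5/(1 + λ·4.8) = 5.1/20 = 0.255.
Rearranging, λ(5.5 − 0.255×4.8) = 0.255, so λ = 0.255/4.276 = 0.05964 per s.

0.060 per s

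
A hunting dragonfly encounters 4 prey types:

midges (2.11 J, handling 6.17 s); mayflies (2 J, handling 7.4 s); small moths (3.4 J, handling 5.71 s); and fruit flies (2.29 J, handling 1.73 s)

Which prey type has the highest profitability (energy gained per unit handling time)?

fruit flies

Profitability E/h (J/s): midges = 2.11/6.17 = 0.342, mayflies = 2/7.4 = 0.27, small moths = 3.4/5.71 = 0.595, fruit flies = 2.29/1.73 = 1.32.
Ranked: fruit flies > small moths > midges > mayflies.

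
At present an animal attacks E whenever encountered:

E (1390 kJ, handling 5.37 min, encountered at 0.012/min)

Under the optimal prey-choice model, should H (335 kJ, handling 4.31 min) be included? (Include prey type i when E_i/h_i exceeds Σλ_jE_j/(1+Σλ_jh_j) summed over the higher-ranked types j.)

Current rate: (0.012×1390)/(1 + 0.012×5.37) = 15.67 kJ/min.
H: E/h = 335/4.31 = 77.73 kJ/min.
Since 77.73 > R, including H increases the long-run rate.

Yes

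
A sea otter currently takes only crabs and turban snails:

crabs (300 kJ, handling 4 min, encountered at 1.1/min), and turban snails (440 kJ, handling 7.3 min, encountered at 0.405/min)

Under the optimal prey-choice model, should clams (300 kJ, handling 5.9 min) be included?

On crabs and turban snails alone, R = ΣλE/(1+Σλh) = 508.2/8.357 = 60.81 kJ/min.
clams: E/h = 300/5.9 = 50.85 kJ/min.
50.85 < 60.81, so adding clams would lower the average — exclude it.

No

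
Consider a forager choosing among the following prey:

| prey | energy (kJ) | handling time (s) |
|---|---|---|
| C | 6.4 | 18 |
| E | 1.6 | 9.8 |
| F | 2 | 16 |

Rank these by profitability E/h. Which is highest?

C

In descending order of E/h:
C: 6.4/18 = 0.356 kJ/s
E: 1.6/9.8 = 0.163 kJ/s
F: 2/16 = 0.125 kJ/s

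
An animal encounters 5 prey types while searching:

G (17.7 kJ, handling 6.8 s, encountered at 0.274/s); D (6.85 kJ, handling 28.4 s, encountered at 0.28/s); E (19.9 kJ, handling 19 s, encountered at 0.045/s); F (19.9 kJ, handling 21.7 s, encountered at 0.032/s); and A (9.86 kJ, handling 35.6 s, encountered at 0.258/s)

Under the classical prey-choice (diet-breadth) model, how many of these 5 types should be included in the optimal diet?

Profitabilities (E/h, kJ/s): G 2.6, E 1.05, F 0.917, A 0.277, D 0.241. Add prey in this order while the next type's profitability exceeds the intake rate on those already taken.
Rate on top 1: 1.694. E: 1.05 < 1.694 → exclude; stop.
Optimal diet: G — 1 of 5 types.

1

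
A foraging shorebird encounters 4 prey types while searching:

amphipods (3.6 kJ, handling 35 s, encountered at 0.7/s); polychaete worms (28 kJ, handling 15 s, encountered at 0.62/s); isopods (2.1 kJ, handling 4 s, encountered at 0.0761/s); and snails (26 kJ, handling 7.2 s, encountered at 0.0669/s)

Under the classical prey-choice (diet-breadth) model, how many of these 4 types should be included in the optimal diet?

E/h in descending order: snails 3.61, polychaete worms 1.87, isopods 0.525, amphipods 0.103 kJ/s. The optimal diet is the largest prefix of this list for which every included type satisfies E_i/h_i > R on the types above it.
Rate on top 1: 1.174. polychaete worms: 1.87 > 1.174 → include.
Rate on top 2: 1.771. isopods: 0.525 < 1.771 → exclude; stop.
Optimal diet: snails, polychaete worms — 2 of 4 types.

2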